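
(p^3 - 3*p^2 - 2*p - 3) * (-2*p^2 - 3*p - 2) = -2*p^5 + 3*p^4 + 11*p^3 + 18*p^2 + 13*p + 6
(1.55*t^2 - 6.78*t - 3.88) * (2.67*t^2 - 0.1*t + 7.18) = 4.1385*t^4 - 18.2576*t^3 + 1.4474*t^2 - 48.2924*t - 27.8584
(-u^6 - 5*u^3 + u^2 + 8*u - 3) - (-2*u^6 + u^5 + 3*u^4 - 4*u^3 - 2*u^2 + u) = u^6 - u^5 - 3*u^4 - u^3 + 3*u^2 + 7*u - 3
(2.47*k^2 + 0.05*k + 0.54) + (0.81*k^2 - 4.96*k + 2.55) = 3.28*k^2 - 4.91*k + 3.09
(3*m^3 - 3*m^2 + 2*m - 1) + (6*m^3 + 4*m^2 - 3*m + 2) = 9*m^3 + m^2 - m + 1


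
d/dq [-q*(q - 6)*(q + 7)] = -3*q^2 - 2*q + 42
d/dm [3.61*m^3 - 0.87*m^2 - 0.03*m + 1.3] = 10.83*m^2 - 1.74*m - 0.03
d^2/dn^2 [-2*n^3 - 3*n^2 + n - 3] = -12*n - 6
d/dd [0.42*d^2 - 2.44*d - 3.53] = 0.84*d - 2.44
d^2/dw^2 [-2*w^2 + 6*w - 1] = -4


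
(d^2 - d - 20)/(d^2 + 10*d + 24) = (d - 5)/(d + 6)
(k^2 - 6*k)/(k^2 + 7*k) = (k - 6)/(k + 7)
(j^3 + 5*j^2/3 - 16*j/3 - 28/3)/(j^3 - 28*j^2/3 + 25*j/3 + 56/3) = (j^2 + 4*j + 4)/(j^2 - 7*j - 8)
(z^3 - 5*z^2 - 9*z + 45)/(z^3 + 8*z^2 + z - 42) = (z^2 - 8*z + 15)/(z^2 + 5*z - 14)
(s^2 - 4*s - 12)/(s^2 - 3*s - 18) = (s + 2)/(s + 3)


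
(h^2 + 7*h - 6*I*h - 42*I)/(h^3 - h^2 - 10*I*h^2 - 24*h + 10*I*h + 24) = (h + 7)/(h^2 - h*(1 + 4*I) + 4*I)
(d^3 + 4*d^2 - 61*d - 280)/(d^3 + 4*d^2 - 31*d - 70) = (d^2 - 3*d - 40)/(d^2 - 3*d - 10)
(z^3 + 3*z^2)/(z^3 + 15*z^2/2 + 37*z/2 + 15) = 2*z^2/(2*z^2 + 9*z + 10)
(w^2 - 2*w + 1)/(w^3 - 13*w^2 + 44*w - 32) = (w - 1)/(w^2 - 12*w + 32)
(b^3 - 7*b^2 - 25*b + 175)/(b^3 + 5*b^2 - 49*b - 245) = (b - 5)/(b + 7)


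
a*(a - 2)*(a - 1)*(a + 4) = a^4 + a^3 - 10*a^2 + 8*a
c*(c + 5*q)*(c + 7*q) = c^3 + 12*c^2*q + 35*c*q^2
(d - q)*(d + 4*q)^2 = d^3 + 7*d^2*q + 8*d*q^2 - 16*q^3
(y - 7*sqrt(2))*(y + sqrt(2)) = y^2 - 6*sqrt(2)*y - 14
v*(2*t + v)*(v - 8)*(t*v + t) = 2*t^2*v^3 - 14*t^2*v^2 - 16*t^2*v + t*v^4 - 7*t*v^3 - 8*t*v^2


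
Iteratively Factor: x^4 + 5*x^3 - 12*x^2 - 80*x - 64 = (x + 4)*(x^3 + x^2 - 16*x - 16) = (x - 4)*(x + 4)*(x^2 + 5*x + 4) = (x - 4)*(x + 4)^2*(x + 1)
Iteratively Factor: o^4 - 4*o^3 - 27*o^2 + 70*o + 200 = (o - 5)*(o^3 + o^2 - 22*o - 40) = (o - 5)*(o + 2)*(o^2 - o - 20) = (o - 5)*(o + 2)*(o + 4)*(o - 5)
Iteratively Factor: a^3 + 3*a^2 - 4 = (a - 1)*(a^2 + 4*a + 4) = (a - 1)*(a + 2)*(a + 2)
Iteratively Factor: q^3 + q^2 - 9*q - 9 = (q - 3)*(q^2 + 4*q + 3) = (q - 3)*(q + 1)*(q + 3)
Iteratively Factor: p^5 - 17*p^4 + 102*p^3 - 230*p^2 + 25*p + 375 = (p + 1)*(p^4 - 18*p^3 + 120*p^2 - 350*p + 375) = (p - 5)*(p + 1)*(p^3 - 13*p^2 + 55*p - 75) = (p - 5)^2*(p + 1)*(p^2 - 8*p + 15) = (p - 5)^3*(p + 1)*(p - 3)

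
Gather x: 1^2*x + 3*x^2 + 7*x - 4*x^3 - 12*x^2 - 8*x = -4*x^3 - 9*x^2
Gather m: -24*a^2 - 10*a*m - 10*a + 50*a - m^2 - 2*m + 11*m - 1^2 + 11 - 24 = -24*a^2 + 40*a - m^2 + m*(9 - 10*a) - 14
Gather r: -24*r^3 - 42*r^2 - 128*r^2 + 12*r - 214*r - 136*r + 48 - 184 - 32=-24*r^3 - 170*r^2 - 338*r - 168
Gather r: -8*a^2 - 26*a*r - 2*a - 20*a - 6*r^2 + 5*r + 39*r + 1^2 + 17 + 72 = -8*a^2 - 22*a - 6*r^2 + r*(44 - 26*a) + 90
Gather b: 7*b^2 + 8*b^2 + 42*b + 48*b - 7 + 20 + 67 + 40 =15*b^2 + 90*b + 120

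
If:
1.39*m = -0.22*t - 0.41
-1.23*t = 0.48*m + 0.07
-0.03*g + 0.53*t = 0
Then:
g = 1.10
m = -0.30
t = 0.06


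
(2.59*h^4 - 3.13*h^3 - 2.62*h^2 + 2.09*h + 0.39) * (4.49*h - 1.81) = 11.6291*h^5 - 18.7416*h^4 - 6.0985*h^3 + 14.1263*h^2 - 2.0318*h - 0.7059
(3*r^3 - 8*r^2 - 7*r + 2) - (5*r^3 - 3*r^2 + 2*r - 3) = -2*r^3 - 5*r^2 - 9*r + 5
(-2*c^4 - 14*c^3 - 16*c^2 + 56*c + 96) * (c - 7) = -2*c^5 + 82*c^3 + 168*c^2 - 296*c - 672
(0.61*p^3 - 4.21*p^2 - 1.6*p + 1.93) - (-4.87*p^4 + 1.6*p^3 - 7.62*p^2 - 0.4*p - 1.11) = 4.87*p^4 - 0.99*p^3 + 3.41*p^2 - 1.2*p + 3.04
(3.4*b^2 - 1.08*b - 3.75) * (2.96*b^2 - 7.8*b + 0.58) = 10.064*b^4 - 29.7168*b^3 - 0.704000000000001*b^2 + 28.6236*b - 2.175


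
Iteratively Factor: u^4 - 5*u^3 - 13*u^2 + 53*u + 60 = (u - 5)*(u^3 - 13*u - 12) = (u - 5)*(u + 1)*(u^2 - u - 12) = (u - 5)*(u - 4)*(u + 1)*(u + 3)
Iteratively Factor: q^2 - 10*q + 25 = (q - 5)*(q - 5)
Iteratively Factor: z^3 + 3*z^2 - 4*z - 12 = (z + 3)*(z^2 - 4) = (z - 2)*(z + 3)*(z + 2)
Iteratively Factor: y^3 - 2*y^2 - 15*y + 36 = (y - 3)*(y^2 + y - 12) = (y - 3)^2*(y + 4)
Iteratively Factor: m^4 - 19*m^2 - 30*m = (m + 2)*(m^3 - 2*m^2 - 15*m) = (m - 5)*(m + 2)*(m^2 + 3*m) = m*(m - 5)*(m + 2)*(m + 3)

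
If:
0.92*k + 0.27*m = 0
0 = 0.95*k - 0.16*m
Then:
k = 0.00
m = 0.00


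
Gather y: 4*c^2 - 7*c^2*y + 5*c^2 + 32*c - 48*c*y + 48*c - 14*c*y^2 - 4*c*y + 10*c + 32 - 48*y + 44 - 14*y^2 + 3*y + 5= 9*c^2 + 90*c + y^2*(-14*c - 14) + y*(-7*c^2 - 52*c - 45) + 81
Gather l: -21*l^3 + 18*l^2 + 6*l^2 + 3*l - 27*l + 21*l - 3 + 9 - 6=-21*l^3 + 24*l^2 - 3*l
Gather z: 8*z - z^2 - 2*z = -z^2 + 6*z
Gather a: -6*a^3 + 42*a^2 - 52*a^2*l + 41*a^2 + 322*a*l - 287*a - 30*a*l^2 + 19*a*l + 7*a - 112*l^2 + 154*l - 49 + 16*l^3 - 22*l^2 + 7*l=-6*a^3 + a^2*(83 - 52*l) + a*(-30*l^2 + 341*l - 280) + 16*l^3 - 134*l^2 + 161*l - 49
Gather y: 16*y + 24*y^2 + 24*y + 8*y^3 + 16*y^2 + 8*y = 8*y^3 + 40*y^2 + 48*y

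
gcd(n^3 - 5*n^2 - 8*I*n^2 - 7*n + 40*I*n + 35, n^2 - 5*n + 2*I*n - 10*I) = n - 5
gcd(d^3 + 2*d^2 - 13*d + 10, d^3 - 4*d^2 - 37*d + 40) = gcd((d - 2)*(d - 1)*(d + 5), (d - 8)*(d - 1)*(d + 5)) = d^2 + 4*d - 5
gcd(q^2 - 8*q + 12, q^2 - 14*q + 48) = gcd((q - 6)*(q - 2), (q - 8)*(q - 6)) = q - 6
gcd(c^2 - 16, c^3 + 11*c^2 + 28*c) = c + 4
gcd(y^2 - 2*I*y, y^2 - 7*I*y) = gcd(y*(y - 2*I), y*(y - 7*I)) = y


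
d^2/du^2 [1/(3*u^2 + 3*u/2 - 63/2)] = 4*(-4*u^2 - 2*u + (4*u + 1)^2 + 42)/(3*(2*u^2 + u - 21)^3)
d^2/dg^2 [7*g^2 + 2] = 14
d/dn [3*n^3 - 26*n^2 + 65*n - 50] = 9*n^2 - 52*n + 65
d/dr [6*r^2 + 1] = 12*r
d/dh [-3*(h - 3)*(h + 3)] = -6*h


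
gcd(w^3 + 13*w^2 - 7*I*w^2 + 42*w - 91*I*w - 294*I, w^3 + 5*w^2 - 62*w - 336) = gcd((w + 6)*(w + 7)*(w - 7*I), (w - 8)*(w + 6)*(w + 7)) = w^2 + 13*w + 42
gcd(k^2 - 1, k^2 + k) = k + 1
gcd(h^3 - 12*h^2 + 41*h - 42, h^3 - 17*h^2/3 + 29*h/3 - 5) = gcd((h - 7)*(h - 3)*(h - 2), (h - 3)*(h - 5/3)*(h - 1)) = h - 3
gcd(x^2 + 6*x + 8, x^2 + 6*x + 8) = x^2 + 6*x + 8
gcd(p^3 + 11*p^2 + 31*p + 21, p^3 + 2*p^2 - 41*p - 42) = p^2 + 8*p + 7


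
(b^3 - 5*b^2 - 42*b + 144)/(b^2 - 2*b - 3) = (b^2 - 2*b - 48)/(b + 1)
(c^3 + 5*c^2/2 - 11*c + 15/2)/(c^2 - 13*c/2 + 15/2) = (c^2 + 4*c - 5)/(c - 5)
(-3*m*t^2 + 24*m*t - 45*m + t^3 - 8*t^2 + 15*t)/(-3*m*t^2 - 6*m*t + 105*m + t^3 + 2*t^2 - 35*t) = (t - 3)/(t + 7)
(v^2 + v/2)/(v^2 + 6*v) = (v + 1/2)/(v + 6)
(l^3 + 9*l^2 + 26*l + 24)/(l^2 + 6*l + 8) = l + 3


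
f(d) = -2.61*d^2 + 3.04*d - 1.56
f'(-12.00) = 65.68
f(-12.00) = -413.88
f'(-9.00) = 50.02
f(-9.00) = -240.33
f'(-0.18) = 3.98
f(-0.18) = -2.19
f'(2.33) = -9.12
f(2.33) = -8.65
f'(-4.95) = 28.88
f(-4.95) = -80.56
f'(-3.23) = 19.90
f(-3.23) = -38.61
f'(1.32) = -3.85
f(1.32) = -2.09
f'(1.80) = -6.36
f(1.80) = -4.54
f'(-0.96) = 8.05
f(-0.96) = -6.88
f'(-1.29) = 9.77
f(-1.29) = -9.82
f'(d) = 3.04 - 5.22*d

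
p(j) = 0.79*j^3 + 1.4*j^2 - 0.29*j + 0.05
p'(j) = 2.37*j^2 + 2.8*j - 0.29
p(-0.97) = 0.93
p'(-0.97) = -0.78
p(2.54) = 21.29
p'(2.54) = 22.11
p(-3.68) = -19.29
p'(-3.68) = 21.50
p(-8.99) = -458.19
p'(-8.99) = 166.08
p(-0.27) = 0.21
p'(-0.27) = -0.87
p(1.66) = 7.04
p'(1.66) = 10.89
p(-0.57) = 0.52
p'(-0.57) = -1.12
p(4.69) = 110.98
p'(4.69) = 64.97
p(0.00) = 0.05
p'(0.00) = -0.29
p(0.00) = 0.05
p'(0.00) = -0.29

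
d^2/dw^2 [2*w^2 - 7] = 4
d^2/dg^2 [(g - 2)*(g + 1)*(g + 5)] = 6*g + 8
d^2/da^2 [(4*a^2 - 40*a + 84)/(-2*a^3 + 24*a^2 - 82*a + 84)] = -4/(a^3 - 6*a^2 + 12*a - 8)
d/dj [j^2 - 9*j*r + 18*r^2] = 2*j - 9*r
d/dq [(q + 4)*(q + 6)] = 2*q + 10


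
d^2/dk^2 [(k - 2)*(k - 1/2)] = 2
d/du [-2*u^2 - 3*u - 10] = -4*u - 3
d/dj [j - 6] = 1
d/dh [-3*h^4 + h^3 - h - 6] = -12*h^3 + 3*h^2 - 1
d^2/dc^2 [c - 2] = 0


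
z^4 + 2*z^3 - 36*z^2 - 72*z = z*(z - 6)*(z + 2)*(z + 6)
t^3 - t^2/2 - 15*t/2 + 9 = (t - 2)*(t - 3/2)*(t + 3)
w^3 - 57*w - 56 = (w - 8)*(w + 1)*(w + 7)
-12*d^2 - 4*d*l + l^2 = (-6*d + l)*(2*d + l)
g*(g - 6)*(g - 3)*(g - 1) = g^4 - 10*g^3 + 27*g^2 - 18*g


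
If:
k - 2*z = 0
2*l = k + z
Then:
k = 2*z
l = 3*z/2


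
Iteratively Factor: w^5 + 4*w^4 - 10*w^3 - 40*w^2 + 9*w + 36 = (w + 1)*(w^4 + 3*w^3 - 13*w^2 - 27*w + 36) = (w - 3)*(w + 1)*(w^3 + 6*w^2 + 5*w - 12) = (w - 3)*(w + 1)*(w + 4)*(w^2 + 2*w - 3) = (w - 3)*(w + 1)*(w + 3)*(w + 4)*(w - 1)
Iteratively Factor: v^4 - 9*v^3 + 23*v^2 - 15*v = (v - 5)*(v^3 - 4*v^2 + 3*v) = (v - 5)*(v - 1)*(v^2 - 3*v) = v*(v - 5)*(v - 1)*(v - 3)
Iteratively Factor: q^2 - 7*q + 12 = (q - 4)*(q - 3)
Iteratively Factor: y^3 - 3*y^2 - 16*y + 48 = (y + 4)*(y^2 - 7*y + 12) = (y - 4)*(y + 4)*(y - 3)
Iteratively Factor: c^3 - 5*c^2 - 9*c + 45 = (c + 3)*(c^2 - 8*c + 15) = (c - 3)*(c + 3)*(c - 5)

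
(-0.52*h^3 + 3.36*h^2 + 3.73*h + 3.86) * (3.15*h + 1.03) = -1.638*h^4 + 10.0484*h^3 + 15.2103*h^2 + 16.0009*h + 3.9758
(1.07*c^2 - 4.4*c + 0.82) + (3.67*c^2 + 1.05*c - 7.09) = 4.74*c^2 - 3.35*c - 6.27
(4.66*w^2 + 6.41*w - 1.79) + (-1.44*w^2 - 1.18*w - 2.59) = 3.22*w^2 + 5.23*w - 4.38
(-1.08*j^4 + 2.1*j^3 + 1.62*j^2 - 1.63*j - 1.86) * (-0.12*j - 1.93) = 0.1296*j^5 + 1.8324*j^4 - 4.2474*j^3 - 2.931*j^2 + 3.3691*j + 3.5898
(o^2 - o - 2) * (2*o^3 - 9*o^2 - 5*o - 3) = 2*o^5 - 11*o^4 + 20*o^2 + 13*o + 6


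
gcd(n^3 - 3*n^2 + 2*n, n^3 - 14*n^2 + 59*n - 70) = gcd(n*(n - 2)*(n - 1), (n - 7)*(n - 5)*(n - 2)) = n - 2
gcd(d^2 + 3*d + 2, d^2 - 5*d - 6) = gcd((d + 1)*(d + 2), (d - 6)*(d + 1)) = d + 1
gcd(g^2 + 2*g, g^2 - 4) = g + 2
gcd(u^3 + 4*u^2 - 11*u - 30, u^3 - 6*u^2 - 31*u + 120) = u^2 + 2*u - 15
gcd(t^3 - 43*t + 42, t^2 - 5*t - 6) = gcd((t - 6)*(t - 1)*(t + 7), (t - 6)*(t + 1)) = t - 6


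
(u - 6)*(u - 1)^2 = u^3 - 8*u^2 + 13*u - 6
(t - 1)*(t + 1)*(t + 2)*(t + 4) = t^4 + 6*t^3 + 7*t^2 - 6*t - 8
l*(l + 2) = l^2 + 2*l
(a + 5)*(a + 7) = a^2 + 12*a + 35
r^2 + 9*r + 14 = (r + 2)*(r + 7)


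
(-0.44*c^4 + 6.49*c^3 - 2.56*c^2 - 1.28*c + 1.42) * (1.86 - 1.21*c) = 0.5324*c^5 - 8.6713*c^4 + 15.169*c^3 - 3.2128*c^2 - 4.099*c + 2.6412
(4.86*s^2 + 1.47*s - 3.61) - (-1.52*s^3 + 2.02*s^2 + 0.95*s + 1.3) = 1.52*s^3 + 2.84*s^2 + 0.52*s - 4.91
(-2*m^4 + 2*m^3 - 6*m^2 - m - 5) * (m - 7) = -2*m^5 + 16*m^4 - 20*m^3 + 41*m^2 + 2*m + 35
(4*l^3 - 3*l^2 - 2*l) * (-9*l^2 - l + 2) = -36*l^5 + 23*l^4 + 29*l^3 - 4*l^2 - 4*l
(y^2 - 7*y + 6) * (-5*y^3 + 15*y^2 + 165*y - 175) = -5*y^5 + 50*y^4 + 30*y^3 - 1240*y^2 + 2215*y - 1050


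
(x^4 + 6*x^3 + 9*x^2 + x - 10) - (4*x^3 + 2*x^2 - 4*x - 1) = x^4 + 2*x^3 + 7*x^2 + 5*x - 9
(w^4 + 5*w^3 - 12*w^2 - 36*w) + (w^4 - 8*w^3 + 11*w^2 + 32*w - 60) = 2*w^4 - 3*w^3 - w^2 - 4*w - 60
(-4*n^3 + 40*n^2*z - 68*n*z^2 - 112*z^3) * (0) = 0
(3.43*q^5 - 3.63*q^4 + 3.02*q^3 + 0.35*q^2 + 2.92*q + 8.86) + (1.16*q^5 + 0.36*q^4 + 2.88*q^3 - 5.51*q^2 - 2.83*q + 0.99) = 4.59*q^5 - 3.27*q^4 + 5.9*q^3 - 5.16*q^2 + 0.0899999999999999*q + 9.85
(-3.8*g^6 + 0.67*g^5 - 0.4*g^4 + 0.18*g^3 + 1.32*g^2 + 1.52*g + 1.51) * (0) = 0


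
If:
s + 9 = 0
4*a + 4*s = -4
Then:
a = 8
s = -9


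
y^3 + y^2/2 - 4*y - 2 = (y - 2)*(y + 1/2)*(y + 2)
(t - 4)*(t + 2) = t^2 - 2*t - 8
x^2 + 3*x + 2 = (x + 1)*(x + 2)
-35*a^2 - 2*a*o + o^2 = (-7*a + o)*(5*a + o)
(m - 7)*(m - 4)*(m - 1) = m^3 - 12*m^2 + 39*m - 28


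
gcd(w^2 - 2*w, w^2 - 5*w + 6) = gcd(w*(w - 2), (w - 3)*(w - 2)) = w - 2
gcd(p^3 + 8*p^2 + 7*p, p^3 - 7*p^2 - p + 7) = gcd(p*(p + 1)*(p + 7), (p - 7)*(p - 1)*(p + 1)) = p + 1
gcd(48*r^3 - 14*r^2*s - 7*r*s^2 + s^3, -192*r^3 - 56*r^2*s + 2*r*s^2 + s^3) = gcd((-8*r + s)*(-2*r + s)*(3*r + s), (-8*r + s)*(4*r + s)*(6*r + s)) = 8*r - s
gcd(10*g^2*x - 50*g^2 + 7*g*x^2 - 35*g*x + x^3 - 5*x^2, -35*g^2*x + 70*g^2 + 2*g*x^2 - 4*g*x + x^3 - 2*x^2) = 1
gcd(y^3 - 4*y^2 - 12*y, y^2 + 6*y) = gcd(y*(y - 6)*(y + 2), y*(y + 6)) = y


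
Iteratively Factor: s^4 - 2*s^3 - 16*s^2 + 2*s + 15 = (s + 1)*(s^3 - 3*s^2 - 13*s + 15) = (s - 1)*(s + 1)*(s^2 - 2*s - 15) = (s - 5)*(s - 1)*(s + 1)*(s + 3)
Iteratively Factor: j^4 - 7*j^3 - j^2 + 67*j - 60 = (j - 5)*(j^3 - 2*j^2 - 11*j + 12) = (j - 5)*(j - 1)*(j^2 - j - 12) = (j - 5)*(j - 4)*(j - 1)*(j + 3)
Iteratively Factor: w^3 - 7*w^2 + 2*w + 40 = (w - 4)*(w^2 - 3*w - 10) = (w - 4)*(w + 2)*(w - 5)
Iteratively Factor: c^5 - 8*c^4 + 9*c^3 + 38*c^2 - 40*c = (c + 2)*(c^4 - 10*c^3 + 29*c^2 - 20*c) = (c - 4)*(c + 2)*(c^3 - 6*c^2 + 5*c) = c*(c - 4)*(c + 2)*(c^2 - 6*c + 5) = c*(c - 4)*(c - 1)*(c + 2)*(c - 5)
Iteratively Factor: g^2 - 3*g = (g)*(g - 3)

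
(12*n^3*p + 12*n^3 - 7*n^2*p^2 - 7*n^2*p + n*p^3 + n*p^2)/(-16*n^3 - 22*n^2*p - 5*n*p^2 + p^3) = n*(-12*n^2*p - 12*n^2 + 7*n*p^2 + 7*n*p - p^3 - p^2)/(16*n^3 + 22*n^2*p + 5*n*p^2 - p^3)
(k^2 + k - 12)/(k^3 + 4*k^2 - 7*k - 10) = (k^2 + k - 12)/(k^3 + 4*k^2 - 7*k - 10)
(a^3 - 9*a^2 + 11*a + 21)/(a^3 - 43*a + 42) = (a^3 - 9*a^2 + 11*a + 21)/(a^3 - 43*a + 42)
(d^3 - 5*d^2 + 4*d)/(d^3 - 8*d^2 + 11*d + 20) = d*(d - 1)/(d^2 - 4*d - 5)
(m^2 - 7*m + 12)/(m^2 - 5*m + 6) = (m - 4)/(m - 2)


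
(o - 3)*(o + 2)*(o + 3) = o^3 + 2*o^2 - 9*o - 18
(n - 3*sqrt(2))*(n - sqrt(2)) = n^2 - 4*sqrt(2)*n + 6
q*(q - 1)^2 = q^3 - 2*q^2 + q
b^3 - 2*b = b*(b - sqrt(2))*(b + sqrt(2))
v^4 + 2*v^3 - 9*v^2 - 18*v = v*(v - 3)*(v + 2)*(v + 3)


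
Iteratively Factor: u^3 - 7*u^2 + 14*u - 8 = (u - 2)*(u^2 - 5*u + 4) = (u - 2)*(u - 1)*(u - 4)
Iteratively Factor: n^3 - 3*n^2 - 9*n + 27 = (n - 3)*(n^2 - 9) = (n - 3)^2*(n + 3)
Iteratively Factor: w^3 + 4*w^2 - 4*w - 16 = (w + 4)*(w^2 - 4) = (w - 2)*(w + 4)*(w + 2)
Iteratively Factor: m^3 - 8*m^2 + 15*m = (m - 5)*(m^2 - 3*m) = m*(m - 5)*(m - 3)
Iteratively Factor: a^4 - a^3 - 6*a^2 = (a + 2)*(a^3 - 3*a^2) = a*(a + 2)*(a^2 - 3*a) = a^2*(a + 2)*(a - 3)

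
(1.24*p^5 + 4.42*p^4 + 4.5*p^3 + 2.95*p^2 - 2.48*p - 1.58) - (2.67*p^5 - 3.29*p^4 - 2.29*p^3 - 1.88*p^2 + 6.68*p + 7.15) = -1.43*p^5 + 7.71*p^4 + 6.79*p^3 + 4.83*p^2 - 9.16*p - 8.73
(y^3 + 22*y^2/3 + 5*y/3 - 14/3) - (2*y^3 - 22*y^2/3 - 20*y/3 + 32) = -y^3 + 44*y^2/3 + 25*y/3 - 110/3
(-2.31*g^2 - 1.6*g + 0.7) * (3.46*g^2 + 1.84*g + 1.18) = -7.9926*g^4 - 9.7864*g^3 - 3.2478*g^2 - 0.6*g + 0.826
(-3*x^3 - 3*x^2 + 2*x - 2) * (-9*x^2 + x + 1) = 27*x^5 + 24*x^4 - 24*x^3 + 17*x^2 - 2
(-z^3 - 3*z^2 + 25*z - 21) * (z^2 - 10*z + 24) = -z^5 + 7*z^4 + 31*z^3 - 343*z^2 + 810*z - 504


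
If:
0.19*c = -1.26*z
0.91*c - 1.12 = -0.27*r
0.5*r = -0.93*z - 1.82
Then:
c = 2.13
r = -3.04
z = -0.32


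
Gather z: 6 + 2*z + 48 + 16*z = 18*z + 54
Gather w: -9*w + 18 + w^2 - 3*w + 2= w^2 - 12*w + 20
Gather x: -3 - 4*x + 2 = -4*x - 1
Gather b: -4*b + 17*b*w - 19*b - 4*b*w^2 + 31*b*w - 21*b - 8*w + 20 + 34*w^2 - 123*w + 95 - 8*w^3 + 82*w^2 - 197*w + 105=b*(-4*w^2 + 48*w - 44) - 8*w^3 + 116*w^2 - 328*w + 220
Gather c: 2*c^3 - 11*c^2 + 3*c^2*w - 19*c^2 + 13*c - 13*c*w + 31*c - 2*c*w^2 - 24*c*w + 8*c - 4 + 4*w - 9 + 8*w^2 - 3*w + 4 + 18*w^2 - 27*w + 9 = 2*c^3 + c^2*(3*w - 30) + c*(-2*w^2 - 37*w + 52) + 26*w^2 - 26*w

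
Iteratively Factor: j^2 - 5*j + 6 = (j - 2)*(j - 3)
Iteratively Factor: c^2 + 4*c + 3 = (c + 3)*(c + 1)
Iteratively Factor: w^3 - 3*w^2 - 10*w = (w + 2)*(w^2 - 5*w) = w*(w + 2)*(w - 5)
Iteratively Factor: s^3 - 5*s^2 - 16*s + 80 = (s - 4)*(s^2 - s - 20) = (s - 5)*(s - 4)*(s + 4)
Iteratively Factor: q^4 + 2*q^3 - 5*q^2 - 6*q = (q - 2)*(q^3 + 4*q^2 + 3*q) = (q - 2)*(q + 3)*(q^2 + q) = q*(q - 2)*(q + 3)*(q + 1)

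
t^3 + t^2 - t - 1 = (t - 1)*(t + 1)^2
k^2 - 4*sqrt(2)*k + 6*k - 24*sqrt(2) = (k + 6)*(k - 4*sqrt(2))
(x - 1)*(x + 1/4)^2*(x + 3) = x^4 + 5*x^3/2 - 31*x^2/16 - 11*x/8 - 3/16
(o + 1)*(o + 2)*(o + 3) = o^3 + 6*o^2 + 11*o + 6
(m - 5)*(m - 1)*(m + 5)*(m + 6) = m^4 + 5*m^3 - 31*m^2 - 125*m + 150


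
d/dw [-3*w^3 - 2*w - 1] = -9*w^2 - 2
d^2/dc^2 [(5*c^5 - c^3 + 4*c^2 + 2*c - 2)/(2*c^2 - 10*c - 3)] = 2*(60*c^7 - 800*c^6 + 2730*c^5 + 2250*c^4 + 432*c^3 - 42*c^2 + 129*c - 236)/(8*c^6 - 120*c^5 + 564*c^4 - 640*c^3 - 846*c^2 - 270*c - 27)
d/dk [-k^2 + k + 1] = 1 - 2*k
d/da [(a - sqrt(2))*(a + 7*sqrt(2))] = 2*a + 6*sqrt(2)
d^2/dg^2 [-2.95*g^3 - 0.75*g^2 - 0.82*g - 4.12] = -17.7*g - 1.5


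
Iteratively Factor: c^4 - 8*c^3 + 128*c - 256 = (c - 4)*(c^3 - 4*c^2 - 16*c + 64) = (c - 4)*(c + 4)*(c^2 - 8*c + 16) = (c - 4)^2*(c + 4)*(c - 4)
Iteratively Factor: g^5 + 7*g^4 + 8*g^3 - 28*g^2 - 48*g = (g + 2)*(g^4 + 5*g^3 - 2*g^2 - 24*g) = g*(g + 2)*(g^3 + 5*g^2 - 2*g - 24) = g*(g - 2)*(g + 2)*(g^2 + 7*g + 12) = g*(g - 2)*(g + 2)*(g + 4)*(g + 3)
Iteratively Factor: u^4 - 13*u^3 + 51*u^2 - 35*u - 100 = (u - 5)*(u^3 - 8*u^2 + 11*u + 20) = (u - 5)^2*(u^2 - 3*u - 4) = (u - 5)^2*(u - 4)*(u + 1)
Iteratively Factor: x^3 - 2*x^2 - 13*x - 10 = (x - 5)*(x^2 + 3*x + 2) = (x - 5)*(x + 1)*(x + 2)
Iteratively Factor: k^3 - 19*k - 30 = (k - 5)*(k^2 + 5*k + 6) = (k - 5)*(k + 3)*(k + 2)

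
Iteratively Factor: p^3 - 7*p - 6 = (p + 2)*(p^2 - 2*p - 3) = (p - 3)*(p + 2)*(p + 1)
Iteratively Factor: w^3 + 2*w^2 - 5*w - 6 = (w - 2)*(w^2 + 4*w + 3) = (w - 2)*(w + 1)*(w + 3)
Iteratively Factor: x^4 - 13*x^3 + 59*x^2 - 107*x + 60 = (x - 5)*(x^3 - 8*x^2 + 19*x - 12) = (x - 5)*(x - 4)*(x^2 - 4*x + 3) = (x - 5)*(x - 4)*(x - 3)*(x - 1)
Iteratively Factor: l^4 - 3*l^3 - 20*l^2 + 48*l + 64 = (l - 4)*(l^3 + l^2 - 16*l - 16) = (l - 4)^2*(l^2 + 5*l + 4) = (l - 4)^2*(l + 1)*(l + 4)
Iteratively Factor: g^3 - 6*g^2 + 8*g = (g)*(g^2 - 6*g + 8) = g*(g - 4)*(g - 2)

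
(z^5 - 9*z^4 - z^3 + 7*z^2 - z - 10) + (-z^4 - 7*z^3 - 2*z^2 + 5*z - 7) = z^5 - 10*z^4 - 8*z^3 + 5*z^2 + 4*z - 17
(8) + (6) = 14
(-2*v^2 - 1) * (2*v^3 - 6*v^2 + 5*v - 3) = -4*v^5 + 12*v^4 - 12*v^3 + 12*v^2 - 5*v + 3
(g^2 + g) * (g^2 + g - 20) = g^4 + 2*g^3 - 19*g^2 - 20*g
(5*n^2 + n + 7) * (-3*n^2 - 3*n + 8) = -15*n^4 - 18*n^3 + 16*n^2 - 13*n + 56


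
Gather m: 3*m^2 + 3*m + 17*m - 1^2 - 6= 3*m^2 + 20*m - 7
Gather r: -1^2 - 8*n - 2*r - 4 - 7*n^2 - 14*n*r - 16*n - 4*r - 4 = -7*n^2 - 24*n + r*(-14*n - 6) - 9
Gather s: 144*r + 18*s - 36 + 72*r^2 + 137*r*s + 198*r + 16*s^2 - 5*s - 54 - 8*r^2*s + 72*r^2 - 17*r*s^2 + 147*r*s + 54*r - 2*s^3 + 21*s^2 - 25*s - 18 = 144*r^2 + 396*r - 2*s^3 + s^2*(37 - 17*r) + s*(-8*r^2 + 284*r - 12) - 108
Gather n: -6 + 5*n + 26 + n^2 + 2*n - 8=n^2 + 7*n + 12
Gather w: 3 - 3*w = 3 - 3*w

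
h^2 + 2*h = h*(h + 2)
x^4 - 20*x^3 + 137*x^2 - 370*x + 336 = (x - 8)*(x - 7)*(x - 3)*(x - 2)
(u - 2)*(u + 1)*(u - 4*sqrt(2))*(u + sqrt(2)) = u^4 - 3*sqrt(2)*u^3 - u^3 - 10*u^2 + 3*sqrt(2)*u^2 + 8*u + 6*sqrt(2)*u + 16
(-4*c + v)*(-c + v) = 4*c^2 - 5*c*v + v^2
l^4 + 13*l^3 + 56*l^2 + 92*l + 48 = (l + 1)*(l + 2)*(l + 4)*(l + 6)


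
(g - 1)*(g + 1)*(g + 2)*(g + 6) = g^4 + 8*g^3 + 11*g^2 - 8*g - 12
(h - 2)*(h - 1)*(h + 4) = h^3 + h^2 - 10*h + 8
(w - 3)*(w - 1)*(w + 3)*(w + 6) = w^4 + 5*w^3 - 15*w^2 - 45*w + 54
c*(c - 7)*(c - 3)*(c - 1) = c^4 - 11*c^3 + 31*c^2 - 21*c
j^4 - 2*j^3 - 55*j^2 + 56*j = j*(j - 8)*(j - 1)*(j + 7)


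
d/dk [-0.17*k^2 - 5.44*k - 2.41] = -0.34*k - 5.44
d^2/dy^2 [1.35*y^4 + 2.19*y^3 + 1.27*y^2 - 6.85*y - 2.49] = 16.2*y^2 + 13.14*y + 2.54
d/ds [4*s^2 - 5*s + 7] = 8*s - 5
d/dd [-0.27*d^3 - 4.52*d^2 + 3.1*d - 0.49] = -0.81*d^2 - 9.04*d + 3.1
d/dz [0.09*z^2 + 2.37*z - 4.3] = 0.18*z + 2.37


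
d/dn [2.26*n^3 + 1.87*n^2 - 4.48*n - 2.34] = 6.78*n^2 + 3.74*n - 4.48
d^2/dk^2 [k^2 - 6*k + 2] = 2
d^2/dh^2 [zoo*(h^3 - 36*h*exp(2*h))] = zoo*(h*exp(2*h) + h + exp(2*h))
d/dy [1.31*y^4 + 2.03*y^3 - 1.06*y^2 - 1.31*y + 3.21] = 5.24*y^3 + 6.09*y^2 - 2.12*y - 1.31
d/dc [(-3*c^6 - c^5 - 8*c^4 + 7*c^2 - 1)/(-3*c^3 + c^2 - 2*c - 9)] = (27*c^8 - 6*c^7 + 51*c^6 + 154*c^5 + 114*c^4 + 288*c^3 - 23*c^2 - 124*c - 2)/(9*c^6 - 6*c^5 + 13*c^4 + 50*c^3 - 14*c^2 + 36*c + 81)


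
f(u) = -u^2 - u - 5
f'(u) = -2*u - 1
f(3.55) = -21.15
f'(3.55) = -8.10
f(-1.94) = -6.82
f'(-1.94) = 2.88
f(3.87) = -23.85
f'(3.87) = -8.74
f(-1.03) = -5.03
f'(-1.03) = 1.06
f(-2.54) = -8.91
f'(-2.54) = 4.08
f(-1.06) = -5.06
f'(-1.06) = 1.12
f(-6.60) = -41.96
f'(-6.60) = 12.20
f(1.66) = -9.42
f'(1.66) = -4.32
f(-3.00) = -11.00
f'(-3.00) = 5.00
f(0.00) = -5.00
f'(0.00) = -1.00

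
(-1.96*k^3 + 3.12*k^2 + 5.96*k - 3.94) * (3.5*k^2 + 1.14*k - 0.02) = -6.86*k^5 + 8.6856*k^4 + 24.456*k^3 - 7.058*k^2 - 4.6108*k + 0.0788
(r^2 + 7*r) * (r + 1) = r^3 + 8*r^2 + 7*r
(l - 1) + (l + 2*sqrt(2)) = 2*l - 1 + 2*sqrt(2)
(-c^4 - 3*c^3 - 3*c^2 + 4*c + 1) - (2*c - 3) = -c^4 - 3*c^3 - 3*c^2 + 2*c + 4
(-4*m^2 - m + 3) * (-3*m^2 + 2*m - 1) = 12*m^4 - 5*m^3 - 7*m^2 + 7*m - 3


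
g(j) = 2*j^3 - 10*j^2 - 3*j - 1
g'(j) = 6*j^2 - 20*j - 3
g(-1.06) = -11.44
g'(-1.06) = 24.94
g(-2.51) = -88.10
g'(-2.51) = 85.00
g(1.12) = -14.09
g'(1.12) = -17.87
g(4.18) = -42.19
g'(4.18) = 18.23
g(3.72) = -47.59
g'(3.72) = 5.63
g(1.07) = -13.21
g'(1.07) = -17.53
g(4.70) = -28.35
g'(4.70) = 35.54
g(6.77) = 140.94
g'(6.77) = 136.60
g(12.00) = 1979.00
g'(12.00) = 621.00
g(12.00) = 1979.00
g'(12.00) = 621.00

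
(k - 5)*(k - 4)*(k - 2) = k^3 - 11*k^2 + 38*k - 40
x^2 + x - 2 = (x - 1)*(x + 2)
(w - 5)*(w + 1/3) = w^2 - 14*w/3 - 5/3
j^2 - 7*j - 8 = (j - 8)*(j + 1)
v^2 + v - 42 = (v - 6)*(v + 7)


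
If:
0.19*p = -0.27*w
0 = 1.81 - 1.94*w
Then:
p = -1.33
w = 0.93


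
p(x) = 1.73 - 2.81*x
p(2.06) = -4.06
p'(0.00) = -2.81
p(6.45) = -16.39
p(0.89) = -0.77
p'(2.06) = -2.81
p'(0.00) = -2.81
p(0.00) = 1.73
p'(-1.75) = -2.81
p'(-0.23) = -2.81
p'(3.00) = -2.81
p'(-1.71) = -2.81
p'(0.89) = -2.81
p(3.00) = -6.70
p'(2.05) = -2.81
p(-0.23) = 2.38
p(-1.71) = 6.54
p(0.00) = 1.73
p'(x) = -2.81000000000000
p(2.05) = -4.03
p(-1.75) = 6.65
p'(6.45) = -2.81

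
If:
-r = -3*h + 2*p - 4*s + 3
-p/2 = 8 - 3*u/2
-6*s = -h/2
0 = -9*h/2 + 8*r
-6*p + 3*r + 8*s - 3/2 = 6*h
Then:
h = 180/287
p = -207/328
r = 405/1148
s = 15/287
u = 5041/984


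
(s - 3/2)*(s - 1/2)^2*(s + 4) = s^4 + 3*s^3/2 - 33*s^2/4 + 53*s/8 - 3/2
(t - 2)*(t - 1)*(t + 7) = t^3 + 4*t^2 - 19*t + 14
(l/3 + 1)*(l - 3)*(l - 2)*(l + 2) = l^4/3 - 13*l^2/3 + 12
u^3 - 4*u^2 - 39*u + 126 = (u - 7)*(u - 3)*(u + 6)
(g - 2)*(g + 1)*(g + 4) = g^3 + 3*g^2 - 6*g - 8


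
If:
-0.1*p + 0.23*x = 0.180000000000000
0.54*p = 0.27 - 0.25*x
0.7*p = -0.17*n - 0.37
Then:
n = -2.65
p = 0.11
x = 0.83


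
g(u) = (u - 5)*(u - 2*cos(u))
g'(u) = u + (u - 5)*(2*sin(u) + 1) - 2*cos(u)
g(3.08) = -9.75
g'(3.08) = 2.92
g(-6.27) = 93.20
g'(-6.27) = -19.84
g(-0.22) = 11.34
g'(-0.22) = -5.11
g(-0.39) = 12.07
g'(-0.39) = -3.53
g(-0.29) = 11.67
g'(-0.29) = -4.47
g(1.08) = -0.54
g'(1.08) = -10.70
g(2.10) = -9.02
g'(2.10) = -4.80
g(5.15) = 0.65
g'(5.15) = 4.18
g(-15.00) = 269.61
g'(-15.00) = -7.47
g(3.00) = -9.96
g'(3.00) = 2.42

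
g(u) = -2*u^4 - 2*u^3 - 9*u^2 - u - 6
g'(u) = -8*u^3 - 6*u^2 - 18*u - 1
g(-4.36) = -729.69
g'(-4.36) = 626.48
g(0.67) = -11.71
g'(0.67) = -18.16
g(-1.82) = -43.88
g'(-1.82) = 60.11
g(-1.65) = -34.69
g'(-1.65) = 48.30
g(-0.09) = -5.98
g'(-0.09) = 0.58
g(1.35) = -35.32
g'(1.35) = -55.92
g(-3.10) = -214.51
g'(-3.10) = 235.47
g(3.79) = -660.60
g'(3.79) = -590.92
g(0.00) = -6.00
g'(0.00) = -1.00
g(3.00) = -306.00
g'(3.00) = -325.00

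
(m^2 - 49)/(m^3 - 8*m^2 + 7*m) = (m + 7)/(m*(m - 1))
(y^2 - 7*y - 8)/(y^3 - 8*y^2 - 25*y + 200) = (y + 1)/(y^2 - 25)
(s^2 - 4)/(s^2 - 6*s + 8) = (s + 2)/(s - 4)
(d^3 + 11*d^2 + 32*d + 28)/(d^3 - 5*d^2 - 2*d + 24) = (d^2 + 9*d + 14)/(d^2 - 7*d + 12)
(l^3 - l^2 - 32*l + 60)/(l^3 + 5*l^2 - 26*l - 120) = (l - 2)/(l + 4)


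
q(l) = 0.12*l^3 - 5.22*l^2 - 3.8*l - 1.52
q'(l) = 0.36*l^2 - 10.44*l - 3.8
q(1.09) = -11.71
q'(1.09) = -14.75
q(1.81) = -24.79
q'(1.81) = -21.52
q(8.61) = -344.61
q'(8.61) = -67.00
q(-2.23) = -20.34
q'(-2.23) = 21.27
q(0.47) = -4.45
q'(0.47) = -8.63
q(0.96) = -9.87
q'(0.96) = -13.49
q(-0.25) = -0.90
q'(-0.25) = -1.17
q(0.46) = -4.36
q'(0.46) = -8.53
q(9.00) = -371.06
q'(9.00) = -68.60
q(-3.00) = -40.34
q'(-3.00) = 30.76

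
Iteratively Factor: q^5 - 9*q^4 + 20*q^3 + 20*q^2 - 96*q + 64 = (q - 4)*(q^4 - 5*q^3 + 20*q - 16) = (q - 4)*(q + 2)*(q^3 - 7*q^2 + 14*q - 8) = (q - 4)*(q - 2)*(q + 2)*(q^2 - 5*q + 4) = (q - 4)*(q - 2)*(q - 1)*(q + 2)*(q - 4)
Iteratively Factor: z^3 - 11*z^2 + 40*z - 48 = (z - 4)*(z^2 - 7*z + 12) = (z - 4)*(z - 3)*(z - 4)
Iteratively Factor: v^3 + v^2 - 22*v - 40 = (v - 5)*(v^2 + 6*v + 8) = (v - 5)*(v + 2)*(v + 4)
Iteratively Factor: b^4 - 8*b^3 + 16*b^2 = (b - 4)*(b^3 - 4*b^2) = b*(b - 4)*(b^2 - 4*b) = b*(b - 4)^2*(b)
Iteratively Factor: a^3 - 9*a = (a - 3)*(a^2 + 3*a) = (a - 3)*(a + 3)*(a)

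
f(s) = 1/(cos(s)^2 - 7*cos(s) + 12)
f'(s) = (2*sin(s)*cos(s) - 7*sin(s))/(cos(s)^2 - 7*cos(s) + 12)^2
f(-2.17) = 0.06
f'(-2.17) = 0.03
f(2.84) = 0.05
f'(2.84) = -0.01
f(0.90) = 0.12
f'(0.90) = -0.07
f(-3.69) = 0.05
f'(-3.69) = -0.01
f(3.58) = 0.05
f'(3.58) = 0.01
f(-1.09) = 0.11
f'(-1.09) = 0.07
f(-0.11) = 0.17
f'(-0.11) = 0.02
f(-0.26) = 0.16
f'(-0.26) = 0.03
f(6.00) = 0.16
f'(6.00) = 0.04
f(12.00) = 0.15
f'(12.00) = 0.06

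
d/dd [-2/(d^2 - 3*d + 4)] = 2*(2*d - 3)/(d^2 - 3*d + 4)^2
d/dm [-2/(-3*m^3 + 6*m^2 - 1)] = 6*m*(4 - 3*m)/(3*m^3 - 6*m^2 + 1)^2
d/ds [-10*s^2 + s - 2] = 1 - 20*s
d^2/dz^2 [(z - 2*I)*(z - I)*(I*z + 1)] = 6*I*z + 8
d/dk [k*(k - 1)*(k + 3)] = 3*k^2 + 4*k - 3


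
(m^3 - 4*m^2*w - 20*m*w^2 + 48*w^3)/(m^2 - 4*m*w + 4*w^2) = (-m^2 + 2*m*w + 24*w^2)/(-m + 2*w)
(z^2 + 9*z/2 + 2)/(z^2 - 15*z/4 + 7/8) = 4*(2*z^2 + 9*z + 4)/(8*z^2 - 30*z + 7)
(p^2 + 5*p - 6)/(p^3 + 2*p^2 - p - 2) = (p + 6)/(p^2 + 3*p + 2)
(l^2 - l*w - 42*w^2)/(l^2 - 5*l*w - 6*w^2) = (-l^2 + l*w + 42*w^2)/(-l^2 + 5*l*w + 6*w^2)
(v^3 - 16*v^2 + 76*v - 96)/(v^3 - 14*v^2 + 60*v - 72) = (v - 8)/(v - 6)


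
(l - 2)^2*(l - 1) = l^3 - 5*l^2 + 8*l - 4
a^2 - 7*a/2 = a*(a - 7/2)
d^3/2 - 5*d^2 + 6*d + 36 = (d/2 + 1)*(d - 6)^2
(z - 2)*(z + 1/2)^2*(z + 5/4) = z^4 + z^3/4 - 3*z^2 - 43*z/16 - 5/8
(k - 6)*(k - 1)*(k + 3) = k^3 - 4*k^2 - 15*k + 18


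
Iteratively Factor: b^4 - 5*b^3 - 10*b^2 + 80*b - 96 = (b - 4)*(b^3 - b^2 - 14*b + 24) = (b - 4)*(b - 2)*(b^2 + b - 12) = (b - 4)*(b - 3)*(b - 2)*(b + 4)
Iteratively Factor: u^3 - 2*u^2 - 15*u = (u)*(u^2 - 2*u - 15) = u*(u - 5)*(u + 3)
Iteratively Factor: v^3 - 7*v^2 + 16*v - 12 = (v - 2)*(v^2 - 5*v + 6) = (v - 3)*(v - 2)*(v - 2)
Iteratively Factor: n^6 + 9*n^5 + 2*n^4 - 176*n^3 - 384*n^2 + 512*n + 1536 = (n + 3)*(n^5 + 6*n^4 - 16*n^3 - 128*n^2 + 512) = (n - 4)*(n + 3)*(n^4 + 10*n^3 + 24*n^2 - 32*n - 128) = (n - 4)*(n + 3)*(n + 4)*(n^3 + 6*n^2 - 32) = (n - 4)*(n + 3)*(n + 4)^2*(n^2 + 2*n - 8) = (n - 4)*(n - 2)*(n + 3)*(n + 4)^2*(n + 4)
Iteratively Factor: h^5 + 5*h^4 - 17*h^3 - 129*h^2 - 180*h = (h)*(h^4 + 5*h^3 - 17*h^2 - 129*h - 180) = h*(h + 3)*(h^3 + 2*h^2 - 23*h - 60) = h*(h + 3)*(h + 4)*(h^2 - 2*h - 15) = h*(h + 3)^2*(h + 4)*(h - 5)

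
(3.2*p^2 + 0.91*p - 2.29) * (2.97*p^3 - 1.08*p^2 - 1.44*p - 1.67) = 9.504*p^5 - 0.7533*p^4 - 12.3921*p^3 - 4.1812*p^2 + 1.7779*p + 3.8243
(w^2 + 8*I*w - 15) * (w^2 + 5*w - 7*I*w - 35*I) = w^4 + 5*w^3 + I*w^3 + 41*w^2 + 5*I*w^2 + 205*w + 105*I*w + 525*I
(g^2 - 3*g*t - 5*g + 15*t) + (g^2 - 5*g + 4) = 2*g^2 - 3*g*t - 10*g + 15*t + 4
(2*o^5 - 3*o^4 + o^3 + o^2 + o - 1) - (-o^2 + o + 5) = 2*o^5 - 3*o^4 + o^3 + 2*o^2 - 6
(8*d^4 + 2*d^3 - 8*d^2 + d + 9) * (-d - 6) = -8*d^5 - 50*d^4 - 4*d^3 + 47*d^2 - 15*d - 54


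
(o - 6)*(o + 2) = o^2 - 4*o - 12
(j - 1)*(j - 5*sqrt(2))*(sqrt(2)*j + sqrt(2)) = sqrt(2)*j^3 - 10*j^2 - sqrt(2)*j + 10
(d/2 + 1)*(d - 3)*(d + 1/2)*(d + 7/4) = d^4/2 + 5*d^3/8 - 59*d^2/16 - 115*d/16 - 21/8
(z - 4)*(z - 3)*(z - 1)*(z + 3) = z^4 - 5*z^3 - 5*z^2 + 45*z - 36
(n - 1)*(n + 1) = n^2 - 1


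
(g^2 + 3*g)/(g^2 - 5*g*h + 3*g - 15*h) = g/(g - 5*h)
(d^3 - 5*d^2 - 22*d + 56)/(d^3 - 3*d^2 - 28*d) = (d - 2)/d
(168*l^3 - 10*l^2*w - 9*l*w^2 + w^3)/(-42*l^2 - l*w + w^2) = (-24*l^2 - 2*l*w + w^2)/(6*l + w)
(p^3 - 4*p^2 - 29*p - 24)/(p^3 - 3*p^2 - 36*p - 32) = (p + 3)/(p + 4)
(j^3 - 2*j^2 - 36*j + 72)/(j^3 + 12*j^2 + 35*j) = (j^3 - 2*j^2 - 36*j + 72)/(j*(j^2 + 12*j + 35))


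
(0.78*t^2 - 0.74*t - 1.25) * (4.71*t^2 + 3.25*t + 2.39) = 3.6738*t^4 - 0.9504*t^3 - 6.4283*t^2 - 5.8311*t - 2.9875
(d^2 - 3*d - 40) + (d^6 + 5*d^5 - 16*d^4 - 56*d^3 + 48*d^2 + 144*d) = d^6 + 5*d^5 - 16*d^4 - 56*d^3 + 49*d^2 + 141*d - 40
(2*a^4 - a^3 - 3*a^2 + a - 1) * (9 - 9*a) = -18*a^5 + 27*a^4 + 18*a^3 - 36*a^2 + 18*a - 9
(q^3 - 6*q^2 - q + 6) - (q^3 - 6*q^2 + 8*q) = 6 - 9*q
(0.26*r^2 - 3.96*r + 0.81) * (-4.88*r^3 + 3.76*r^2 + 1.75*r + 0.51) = -1.2688*r^5 + 20.3024*r^4 - 18.3874*r^3 - 3.7518*r^2 - 0.6021*r + 0.4131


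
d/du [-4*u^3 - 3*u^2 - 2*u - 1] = -12*u^2 - 6*u - 2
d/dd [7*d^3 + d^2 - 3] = d*(21*d + 2)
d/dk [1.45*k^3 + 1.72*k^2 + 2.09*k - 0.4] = 4.35*k^2 + 3.44*k + 2.09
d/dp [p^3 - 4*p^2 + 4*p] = 3*p^2 - 8*p + 4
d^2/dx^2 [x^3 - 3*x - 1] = 6*x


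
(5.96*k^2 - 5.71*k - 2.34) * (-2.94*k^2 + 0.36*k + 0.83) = -17.5224*k^4 + 18.933*k^3 + 9.7708*k^2 - 5.5817*k - 1.9422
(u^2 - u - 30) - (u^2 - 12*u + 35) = 11*u - 65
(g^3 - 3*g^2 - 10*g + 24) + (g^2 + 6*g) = g^3 - 2*g^2 - 4*g + 24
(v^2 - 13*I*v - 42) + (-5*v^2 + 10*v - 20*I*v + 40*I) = -4*v^2 + 10*v - 33*I*v - 42 + 40*I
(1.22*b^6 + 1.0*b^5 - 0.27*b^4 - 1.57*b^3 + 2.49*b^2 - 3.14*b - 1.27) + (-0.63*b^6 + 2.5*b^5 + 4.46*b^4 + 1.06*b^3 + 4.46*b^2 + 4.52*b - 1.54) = 0.59*b^6 + 3.5*b^5 + 4.19*b^4 - 0.51*b^3 + 6.95*b^2 + 1.38*b - 2.81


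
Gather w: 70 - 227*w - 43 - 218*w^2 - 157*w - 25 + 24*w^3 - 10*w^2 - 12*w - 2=24*w^3 - 228*w^2 - 396*w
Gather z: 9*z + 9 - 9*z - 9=0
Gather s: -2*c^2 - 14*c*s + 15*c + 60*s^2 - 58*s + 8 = -2*c^2 + 15*c + 60*s^2 + s*(-14*c - 58) + 8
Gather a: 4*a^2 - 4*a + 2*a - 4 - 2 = 4*a^2 - 2*a - 6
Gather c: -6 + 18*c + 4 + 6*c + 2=24*c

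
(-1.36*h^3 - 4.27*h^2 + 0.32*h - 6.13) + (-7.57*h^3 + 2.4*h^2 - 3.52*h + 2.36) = -8.93*h^3 - 1.87*h^2 - 3.2*h - 3.77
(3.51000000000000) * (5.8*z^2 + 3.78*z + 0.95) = 20.358*z^2 + 13.2678*z + 3.3345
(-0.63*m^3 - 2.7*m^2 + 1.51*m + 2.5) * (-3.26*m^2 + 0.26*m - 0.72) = 2.0538*m^5 + 8.6382*m^4 - 5.171*m^3 - 5.8134*m^2 - 0.4372*m - 1.8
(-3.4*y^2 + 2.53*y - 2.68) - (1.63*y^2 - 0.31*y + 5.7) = -5.03*y^2 + 2.84*y - 8.38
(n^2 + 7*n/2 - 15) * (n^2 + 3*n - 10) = n^4 + 13*n^3/2 - 29*n^2/2 - 80*n + 150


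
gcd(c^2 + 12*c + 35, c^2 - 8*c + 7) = 1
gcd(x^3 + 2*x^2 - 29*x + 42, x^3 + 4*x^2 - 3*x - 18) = x - 2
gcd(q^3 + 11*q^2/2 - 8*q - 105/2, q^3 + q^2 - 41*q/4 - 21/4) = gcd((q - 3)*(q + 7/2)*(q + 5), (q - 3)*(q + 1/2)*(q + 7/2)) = q^2 + q/2 - 21/2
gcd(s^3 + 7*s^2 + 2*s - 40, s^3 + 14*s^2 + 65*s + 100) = s^2 + 9*s + 20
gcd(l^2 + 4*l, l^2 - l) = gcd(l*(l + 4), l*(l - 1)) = l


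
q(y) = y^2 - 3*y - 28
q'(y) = 2*y - 3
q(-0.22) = -27.29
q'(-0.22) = -3.44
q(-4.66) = 7.70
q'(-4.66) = -12.32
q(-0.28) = -27.08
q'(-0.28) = -3.56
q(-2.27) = -16.04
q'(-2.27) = -7.54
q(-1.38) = -21.96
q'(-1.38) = -5.76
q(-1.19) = -23.01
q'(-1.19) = -5.38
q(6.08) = -9.27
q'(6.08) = 9.16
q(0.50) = -29.25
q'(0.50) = -2.00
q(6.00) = -10.00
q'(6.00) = 9.00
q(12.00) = 80.00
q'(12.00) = 21.00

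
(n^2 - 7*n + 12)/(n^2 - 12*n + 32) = (n - 3)/(n - 8)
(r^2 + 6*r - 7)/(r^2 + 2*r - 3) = (r + 7)/(r + 3)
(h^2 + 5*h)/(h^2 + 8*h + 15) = h/(h + 3)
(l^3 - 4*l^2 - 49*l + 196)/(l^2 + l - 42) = (l^2 - 11*l + 28)/(l - 6)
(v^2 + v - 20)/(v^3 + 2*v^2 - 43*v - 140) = (v - 4)/(v^2 - 3*v - 28)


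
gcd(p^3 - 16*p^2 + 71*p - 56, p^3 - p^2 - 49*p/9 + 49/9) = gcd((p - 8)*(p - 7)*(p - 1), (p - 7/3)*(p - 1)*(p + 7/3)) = p - 1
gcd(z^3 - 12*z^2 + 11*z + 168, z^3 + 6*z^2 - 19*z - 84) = z + 3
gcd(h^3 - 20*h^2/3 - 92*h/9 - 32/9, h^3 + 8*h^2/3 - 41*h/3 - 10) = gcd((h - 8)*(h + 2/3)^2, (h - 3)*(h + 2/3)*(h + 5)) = h + 2/3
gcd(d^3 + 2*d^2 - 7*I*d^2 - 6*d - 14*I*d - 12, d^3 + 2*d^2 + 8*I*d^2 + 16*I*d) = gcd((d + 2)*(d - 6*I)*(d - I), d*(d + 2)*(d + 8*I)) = d + 2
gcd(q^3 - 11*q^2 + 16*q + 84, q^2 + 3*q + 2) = q + 2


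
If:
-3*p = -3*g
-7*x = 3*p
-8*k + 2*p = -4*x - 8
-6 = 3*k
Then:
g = -84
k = -2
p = -84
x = 36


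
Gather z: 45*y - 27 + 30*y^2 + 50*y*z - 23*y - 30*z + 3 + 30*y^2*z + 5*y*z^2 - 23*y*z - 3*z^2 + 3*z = 30*y^2 + 22*y + z^2*(5*y - 3) + z*(30*y^2 + 27*y - 27) - 24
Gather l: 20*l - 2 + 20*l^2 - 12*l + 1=20*l^2 + 8*l - 1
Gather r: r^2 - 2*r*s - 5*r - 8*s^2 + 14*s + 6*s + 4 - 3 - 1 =r^2 + r*(-2*s - 5) - 8*s^2 + 20*s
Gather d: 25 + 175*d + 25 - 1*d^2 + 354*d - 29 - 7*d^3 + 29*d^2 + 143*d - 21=-7*d^3 + 28*d^2 + 672*d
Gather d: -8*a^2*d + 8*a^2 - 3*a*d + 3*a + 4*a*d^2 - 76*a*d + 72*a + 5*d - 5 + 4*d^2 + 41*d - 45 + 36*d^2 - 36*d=8*a^2 + 75*a + d^2*(4*a + 40) + d*(-8*a^2 - 79*a + 10) - 50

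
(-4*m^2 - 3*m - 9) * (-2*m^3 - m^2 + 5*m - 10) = 8*m^5 + 10*m^4 + m^3 + 34*m^2 - 15*m + 90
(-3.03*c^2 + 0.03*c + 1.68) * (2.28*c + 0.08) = -6.9084*c^3 - 0.174*c^2 + 3.8328*c + 0.1344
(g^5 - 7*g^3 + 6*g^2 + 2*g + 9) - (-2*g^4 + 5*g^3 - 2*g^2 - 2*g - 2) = g^5 + 2*g^4 - 12*g^3 + 8*g^2 + 4*g + 11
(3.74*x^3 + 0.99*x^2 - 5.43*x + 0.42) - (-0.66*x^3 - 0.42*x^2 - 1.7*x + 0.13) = 4.4*x^3 + 1.41*x^2 - 3.73*x + 0.29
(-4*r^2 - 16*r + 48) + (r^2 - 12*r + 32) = -3*r^2 - 28*r + 80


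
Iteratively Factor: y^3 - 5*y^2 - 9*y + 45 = (y - 5)*(y^2 - 9) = (y - 5)*(y + 3)*(y - 3)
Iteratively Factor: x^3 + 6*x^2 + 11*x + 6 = (x + 3)*(x^2 + 3*x + 2) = (x + 2)*(x + 3)*(x + 1)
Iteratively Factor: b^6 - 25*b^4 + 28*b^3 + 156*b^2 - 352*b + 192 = (b - 2)*(b^5 + 2*b^4 - 21*b^3 - 14*b^2 + 128*b - 96) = (b - 2)^2*(b^4 + 4*b^3 - 13*b^2 - 40*b + 48) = (b - 3)*(b - 2)^2*(b^3 + 7*b^2 + 8*b - 16) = (b - 3)*(b - 2)^2*(b + 4)*(b^2 + 3*b - 4) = (b - 3)*(b - 2)^2*(b + 4)^2*(b - 1)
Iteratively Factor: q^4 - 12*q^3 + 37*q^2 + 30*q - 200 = (q - 5)*(q^3 - 7*q^2 + 2*q + 40) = (q - 5)*(q + 2)*(q^2 - 9*q + 20) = (q - 5)^2*(q + 2)*(q - 4)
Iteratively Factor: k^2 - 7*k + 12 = (k - 4)*(k - 3)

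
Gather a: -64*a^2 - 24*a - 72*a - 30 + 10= -64*a^2 - 96*a - 20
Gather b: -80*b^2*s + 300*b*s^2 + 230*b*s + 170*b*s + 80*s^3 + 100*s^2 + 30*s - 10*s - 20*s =-80*b^2*s + b*(300*s^2 + 400*s) + 80*s^3 + 100*s^2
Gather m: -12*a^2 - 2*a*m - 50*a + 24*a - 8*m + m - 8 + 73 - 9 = -12*a^2 - 26*a + m*(-2*a - 7) + 56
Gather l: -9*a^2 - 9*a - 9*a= -9*a^2 - 18*a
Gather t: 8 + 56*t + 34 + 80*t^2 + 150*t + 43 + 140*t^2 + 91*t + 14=220*t^2 + 297*t + 99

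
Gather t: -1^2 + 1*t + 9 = t + 8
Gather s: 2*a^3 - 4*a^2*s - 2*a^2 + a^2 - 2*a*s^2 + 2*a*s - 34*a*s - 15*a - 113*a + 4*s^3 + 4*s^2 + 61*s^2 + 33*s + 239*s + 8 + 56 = 2*a^3 - a^2 - 128*a + 4*s^3 + s^2*(65 - 2*a) + s*(-4*a^2 - 32*a + 272) + 64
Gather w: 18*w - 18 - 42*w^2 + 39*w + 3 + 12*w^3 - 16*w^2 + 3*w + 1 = 12*w^3 - 58*w^2 + 60*w - 14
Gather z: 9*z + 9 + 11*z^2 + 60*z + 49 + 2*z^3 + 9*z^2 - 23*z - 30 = 2*z^3 + 20*z^2 + 46*z + 28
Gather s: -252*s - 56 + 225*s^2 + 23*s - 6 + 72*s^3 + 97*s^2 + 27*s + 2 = 72*s^3 + 322*s^2 - 202*s - 60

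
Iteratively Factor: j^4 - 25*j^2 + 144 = (j - 4)*(j^3 + 4*j^2 - 9*j - 36) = (j - 4)*(j + 3)*(j^2 + j - 12) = (j - 4)*(j - 3)*(j + 3)*(j + 4)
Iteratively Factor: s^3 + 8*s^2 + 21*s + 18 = (s + 2)*(s^2 + 6*s + 9) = (s + 2)*(s + 3)*(s + 3)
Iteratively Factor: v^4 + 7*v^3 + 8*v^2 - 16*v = (v + 4)*(v^3 + 3*v^2 - 4*v) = (v - 1)*(v + 4)*(v^2 + 4*v) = (v - 1)*(v + 4)^2*(v)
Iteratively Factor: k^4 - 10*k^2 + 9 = (k + 1)*(k^3 - k^2 - 9*k + 9) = (k + 1)*(k + 3)*(k^2 - 4*k + 3) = (k - 3)*(k + 1)*(k + 3)*(k - 1)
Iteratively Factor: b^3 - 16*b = (b - 4)*(b^2 + 4*b) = b*(b - 4)*(b + 4)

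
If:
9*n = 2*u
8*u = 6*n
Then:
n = 0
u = 0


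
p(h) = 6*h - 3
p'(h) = 6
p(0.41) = -0.54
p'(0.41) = 6.00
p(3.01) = 15.06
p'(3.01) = 6.00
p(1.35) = 5.10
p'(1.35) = 6.00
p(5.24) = 28.44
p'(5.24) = 6.00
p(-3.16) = -21.96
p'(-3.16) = 6.00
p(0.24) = -1.56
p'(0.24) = 6.00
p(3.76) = 19.56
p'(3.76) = 6.00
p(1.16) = 3.96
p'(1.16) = 6.00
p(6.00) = 33.00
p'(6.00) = 6.00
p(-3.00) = -21.00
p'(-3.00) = 6.00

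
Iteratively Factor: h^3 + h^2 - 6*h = (h - 2)*(h^2 + 3*h) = (h - 2)*(h + 3)*(h)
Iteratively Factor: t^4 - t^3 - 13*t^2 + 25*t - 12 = (t + 4)*(t^3 - 5*t^2 + 7*t - 3) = (t - 3)*(t + 4)*(t^2 - 2*t + 1) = (t - 3)*(t - 1)*(t + 4)*(t - 1)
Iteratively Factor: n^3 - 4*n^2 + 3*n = (n)*(n^2 - 4*n + 3) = n*(n - 1)*(n - 3)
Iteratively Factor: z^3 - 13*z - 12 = (z + 1)*(z^2 - z - 12) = (z - 4)*(z + 1)*(z + 3)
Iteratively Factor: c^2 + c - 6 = (c + 3)*(c - 2)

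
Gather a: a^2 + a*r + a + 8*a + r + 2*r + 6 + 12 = a^2 + a*(r + 9) + 3*r + 18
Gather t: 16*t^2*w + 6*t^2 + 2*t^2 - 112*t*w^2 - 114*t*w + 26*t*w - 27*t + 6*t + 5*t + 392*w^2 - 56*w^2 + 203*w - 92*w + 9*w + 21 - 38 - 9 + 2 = t^2*(16*w + 8) + t*(-112*w^2 - 88*w - 16) + 336*w^2 + 120*w - 24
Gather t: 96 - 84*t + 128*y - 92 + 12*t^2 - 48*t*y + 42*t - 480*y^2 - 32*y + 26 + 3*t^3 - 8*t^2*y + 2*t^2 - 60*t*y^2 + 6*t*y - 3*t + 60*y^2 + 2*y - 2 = 3*t^3 + t^2*(14 - 8*y) + t*(-60*y^2 - 42*y - 45) - 420*y^2 + 98*y + 28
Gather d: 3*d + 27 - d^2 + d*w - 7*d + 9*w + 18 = -d^2 + d*(w - 4) + 9*w + 45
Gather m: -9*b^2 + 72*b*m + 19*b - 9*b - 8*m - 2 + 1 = -9*b^2 + 10*b + m*(72*b - 8) - 1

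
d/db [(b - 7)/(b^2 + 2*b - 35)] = (b^2 + 2*b - 2*(b - 7)*(b + 1) - 35)/(b^2 + 2*b - 35)^2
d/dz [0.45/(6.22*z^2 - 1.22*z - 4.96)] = (0.549 - 5.598*z)/(-6.22*z^2 + 1.22*z + 4.96)^2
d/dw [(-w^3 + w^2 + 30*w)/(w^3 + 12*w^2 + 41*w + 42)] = (-13*w^4 - 142*w^3 - 445*w^2 + 84*w + 1260)/(w^6 + 24*w^5 + 226*w^4 + 1068*w^3 + 2689*w^2 + 3444*w + 1764)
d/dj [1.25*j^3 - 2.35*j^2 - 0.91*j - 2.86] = 3.75*j^2 - 4.7*j - 0.91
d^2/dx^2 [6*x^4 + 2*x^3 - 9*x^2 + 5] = 72*x^2 + 12*x - 18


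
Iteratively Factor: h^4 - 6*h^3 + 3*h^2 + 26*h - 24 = (h - 3)*(h^3 - 3*h^2 - 6*h + 8) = (h - 3)*(h + 2)*(h^2 - 5*h + 4) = (h - 3)*(h - 1)*(h + 2)*(h - 4)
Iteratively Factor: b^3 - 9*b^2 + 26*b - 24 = (b - 3)*(b^2 - 6*b + 8) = (b - 3)*(b - 2)*(b - 4)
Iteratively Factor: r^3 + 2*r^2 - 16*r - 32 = (r - 4)*(r^2 + 6*r + 8) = (r - 4)*(r + 4)*(r + 2)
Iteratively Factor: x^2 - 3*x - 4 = (x + 1)*(x - 4)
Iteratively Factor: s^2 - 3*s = (s - 3)*(s)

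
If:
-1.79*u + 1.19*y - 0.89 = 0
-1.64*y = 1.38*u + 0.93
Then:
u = -0.56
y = -0.10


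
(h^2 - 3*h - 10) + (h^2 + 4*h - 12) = 2*h^2 + h - 22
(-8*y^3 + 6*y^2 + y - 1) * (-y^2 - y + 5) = 8*y^5 + 2*y^4 - 47*y^3 + 30*y^2 + 6*y - 5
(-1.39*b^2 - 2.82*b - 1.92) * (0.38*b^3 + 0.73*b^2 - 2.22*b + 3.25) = -0.5282*b^5 - 2.0863*b^4 + 0.2976*b^3 + 0.3413*b^2 - 4.9026*b - 6.24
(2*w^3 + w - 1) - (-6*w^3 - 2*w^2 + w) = 8*w^3 + 2*w^2 - 1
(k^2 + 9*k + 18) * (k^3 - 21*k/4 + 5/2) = k^5 + 9*k^4 + 51*k^3/4 - 179*k^2/4 - 72*k + 45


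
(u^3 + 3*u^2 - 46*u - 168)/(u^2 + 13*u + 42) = (u^2 - 3*u - 28)/(u + 7)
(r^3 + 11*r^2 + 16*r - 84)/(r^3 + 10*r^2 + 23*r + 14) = (r^2 + 4*r - 12)/(r^2 + 3*r + 2)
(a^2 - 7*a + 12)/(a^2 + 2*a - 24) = (a - 3)/(a + 6)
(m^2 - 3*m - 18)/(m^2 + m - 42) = (m + 3)/(m + 7)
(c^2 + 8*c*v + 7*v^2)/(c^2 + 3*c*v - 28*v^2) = (-c - v)/(-c + 4*v)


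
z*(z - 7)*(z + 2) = z^3 - 5*z^2 - 14*z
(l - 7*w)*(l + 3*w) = l^2 - 4*l*w - 21*w^2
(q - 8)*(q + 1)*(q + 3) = q^3 - 4*q^2 - 29*q - 24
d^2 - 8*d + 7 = (d - 7)*(d - 1)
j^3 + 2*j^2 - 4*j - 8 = (j - 2)*(j + 2)^2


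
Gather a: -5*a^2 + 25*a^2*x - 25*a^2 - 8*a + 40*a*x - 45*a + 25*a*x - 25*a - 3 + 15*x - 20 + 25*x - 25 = a^2*(25*x - 30) + a*(65*x - 78) + 40*x - 48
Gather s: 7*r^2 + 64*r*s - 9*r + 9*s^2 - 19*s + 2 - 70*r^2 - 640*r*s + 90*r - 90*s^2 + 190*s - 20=-63*r^2 + 81*r - 81*s^2 + s*(171 - 576*r) - 18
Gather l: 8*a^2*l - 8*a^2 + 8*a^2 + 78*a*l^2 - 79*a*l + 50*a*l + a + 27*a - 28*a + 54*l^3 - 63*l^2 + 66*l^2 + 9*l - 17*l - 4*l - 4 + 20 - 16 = 54*l^3 + l^2*(78*a + 3) + l*(8*a^2 - 29*a - 12)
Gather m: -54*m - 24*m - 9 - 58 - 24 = -78*m - 91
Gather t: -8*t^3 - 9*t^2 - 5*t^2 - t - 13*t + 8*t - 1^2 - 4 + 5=-8*t^3 - 14*t^2 - 6*t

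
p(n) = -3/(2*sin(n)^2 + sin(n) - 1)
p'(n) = -3*(-4*sin(n)*cos(n) - cos(n))/(2*sin(n)^2 + sin(n) - 1)^2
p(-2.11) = 7.78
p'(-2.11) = 25.23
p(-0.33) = 2.69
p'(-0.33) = -0.68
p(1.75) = -1.56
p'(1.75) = -0.72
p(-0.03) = 2.92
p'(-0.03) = 2.50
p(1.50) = -1.51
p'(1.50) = 0.27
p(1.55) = -1.50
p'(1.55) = 0.08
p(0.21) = 4.26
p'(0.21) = 10.84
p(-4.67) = -1.50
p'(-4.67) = -0.16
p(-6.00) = 5.32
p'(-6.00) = 19.15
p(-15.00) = 3.73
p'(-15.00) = 5.64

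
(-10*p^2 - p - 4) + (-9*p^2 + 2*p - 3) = -19*p^2 + p - 7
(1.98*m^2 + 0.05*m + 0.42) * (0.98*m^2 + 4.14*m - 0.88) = 1.9404*m^4 + 8.2462*m^3 - 1.1238*m^2 + 1.6948*m - 0.3696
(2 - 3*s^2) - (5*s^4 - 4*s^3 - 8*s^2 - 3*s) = -5*s^4 + 4*s^3 + 5*s^2 + 3*s + 2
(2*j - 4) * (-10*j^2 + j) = -20*j^3 + 42*j^2 - 4*j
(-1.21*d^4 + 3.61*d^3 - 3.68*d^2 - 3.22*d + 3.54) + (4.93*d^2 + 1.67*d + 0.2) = -1.21*d^4 + 3.61*d^3 + 1.25*d^2 - 1.55*d + 3.74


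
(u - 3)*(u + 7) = u^2 + 4*u - 21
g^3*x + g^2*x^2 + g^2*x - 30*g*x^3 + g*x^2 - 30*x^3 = (g - 5*x)*(g + 6*x)*(g*x + x)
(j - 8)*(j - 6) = j^2 - 14*j + 48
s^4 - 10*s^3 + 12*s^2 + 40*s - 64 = (s - 8)*(s - 2)^2*(s + 2)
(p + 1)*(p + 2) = p^2 + 3*p + 2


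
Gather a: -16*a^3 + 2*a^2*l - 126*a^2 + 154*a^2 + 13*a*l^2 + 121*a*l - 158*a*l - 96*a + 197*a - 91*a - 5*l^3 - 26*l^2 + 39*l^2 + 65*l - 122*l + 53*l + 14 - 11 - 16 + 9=-16*a^3 + a^2*(2*l + 28) + a*(13*l^2 - 37*l + 10) - 5*l^3 + 13*l^2 - 4*l - 4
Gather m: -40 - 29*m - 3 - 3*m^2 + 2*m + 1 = -3*m^2 - 27*m - 42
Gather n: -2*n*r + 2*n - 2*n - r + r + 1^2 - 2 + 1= -2*n*r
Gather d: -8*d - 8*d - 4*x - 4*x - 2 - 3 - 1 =-16*d - 8*x - 6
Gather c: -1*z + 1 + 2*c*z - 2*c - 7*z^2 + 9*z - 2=c*(2*z - 2) - 7*z^2 + 8*z - 1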